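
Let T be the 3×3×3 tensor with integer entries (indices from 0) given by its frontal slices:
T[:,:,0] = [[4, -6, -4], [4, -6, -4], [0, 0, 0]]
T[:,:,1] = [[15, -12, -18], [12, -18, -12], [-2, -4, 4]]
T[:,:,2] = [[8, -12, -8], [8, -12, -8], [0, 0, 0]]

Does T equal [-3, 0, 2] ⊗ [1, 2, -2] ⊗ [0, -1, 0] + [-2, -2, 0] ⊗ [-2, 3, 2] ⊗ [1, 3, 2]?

Reconstruct entrywise from the claimed factors. For example, T[1,0,2] = 8 and Σₗ aₗ[1]bₗ[0]cₗ[2] = (0)·(1)·(0) + (-2)·(-2)·(2) = 8; checking all 27 entries, every one matches. The claim holds.

Yes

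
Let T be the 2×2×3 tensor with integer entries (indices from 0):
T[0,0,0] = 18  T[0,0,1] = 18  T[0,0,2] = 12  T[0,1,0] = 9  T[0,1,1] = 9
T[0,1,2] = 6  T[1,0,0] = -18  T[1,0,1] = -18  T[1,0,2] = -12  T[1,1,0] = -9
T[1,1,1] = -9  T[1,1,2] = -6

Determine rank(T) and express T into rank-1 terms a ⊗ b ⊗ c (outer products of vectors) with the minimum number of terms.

rank(T) = 1

Lower bound: T ≠ 0 (e.g. T[0,0,0] = 18), so rank(T) ≥ 1.
Upper bound: if T = a ⊗ b ⊗ c then every fibre of T is a multiple of the corresponding factor, so read the factors off the fibres through the nonzero entry T[0,0,0] = 18.
The mode-1 fibre T[:,0,0] = [18, -18] gives a = [1, -1] (primitive direction); the mode-2 fibre T[0,:,0] = [18, 9] gives b = [2, 1]; then c[k] = T[0,0,k] / (a[0]·b[0]) = [18, 18, 12] / 2 = [9, 9, 6].
Expanding [1, -1] ⊗ [2, 1] ⊗ [9, 9, 6] reproduces all 12 entries of T, so T = [1, -1] ⊗ [2, 1] ⊗ [9, 9, 6] and rank(T) ≤ 1.
These bounds meet, so rank(T) = 1.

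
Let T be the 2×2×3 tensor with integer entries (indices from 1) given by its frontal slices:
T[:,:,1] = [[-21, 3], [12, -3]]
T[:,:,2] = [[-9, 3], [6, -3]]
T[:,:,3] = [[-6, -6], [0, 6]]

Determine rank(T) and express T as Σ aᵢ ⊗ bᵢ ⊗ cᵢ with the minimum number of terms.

rank(T) = 2

Lower bound: the mode-1 unfolding of T (rows indexed by i, columns by (j,k) = (1,1), (1,2), (1,3), (2,1), (2,2), (2,3)) is [[-21, -9, -6, 3, 3, -6], [12, 6, 0, -3, -3, 6]].
There the 2×2 minor on rows i ∈ {1, 2}, columns (j,k) ∈ {(1,1), (1,2)} is det [[-21, -9], [12, 6]] = -18 ≠ 0, so this unfolding has rank ≥ 2; CP rank is at least every unfolding rank, so rank(T) ≥ 2. (Unfolding ranks only ever bound the CP rank from below — rank(T) can be strictly larger than all of them — so the matching upper bound has to come from an explicit 2-term decomposition.)
Upper bound — finding two terms. Write S_k = T[:,:,k] for the frontal slices: S₁ = [[-21, 3], [12, -3]], S₂ = [[-9, 3], [6, -3]], S₃ = [[-6, -6], [0, 6]].
If T = a₁ ⊗ b₁ ⊗ c₁ + a₂ ⊗ b₂ ⊗ c₂ then each S_k = c₁[k]·a₁b₁ᵀ + c₂[k]·a₂b₂ᵀ. S₁ and S₂ are linearly independent, so a₁b₁ᵀ and a₂b₂ᵀ must span the same plane of matrices: they are the rank-1 matrices of the form x·S₁ + y·S₂.
det(x·S₁ + y·S₂) is 27·x² + 36·xy + 9·y² = 9·(x + y)(3·x + y), vanishing at (x:y) = (1:-1) and (1:-3).
M₁ = S₁ − S₂ = [[-12, 0], [6, 0]] = (-6)·[2, -1][1, 0]ᵀ and M₂ = S₁ − 3·S₂ = [[6, -6], [-6, 6]] = 6·[1, -1][1, -1]ᵀ, so take a₁ = [2, -1], b₁ = [1, 0], a₂ = [1, -1], b₂ = [1, -1].
Each slice is an integer combination of E₁ = a₁b₁ᵀ and E₂ = a₂b₂ᵀ: S₁ = −9·E₁ − 3·E₂, S₂ = −3·E₁ − 3·E₂, S₃ = −6·E₁ + 6·E₂; reading off coefficients, c₁ = [-9, -3, -6] and c₂ = [-3, -3, 6].
Hence T = [2, -1] ⊗ [1, 0] ⊗ [-9, -3, -6] + [1, -1] ⊗ [1, -1] ⊗ [-3, -3, 6], so rank(T) ≤ 2.
These bounds meet, so rank(T) = 2.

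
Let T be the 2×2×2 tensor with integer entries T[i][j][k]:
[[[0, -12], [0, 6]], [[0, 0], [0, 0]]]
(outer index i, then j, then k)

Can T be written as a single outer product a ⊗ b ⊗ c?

Yes

If T = a ⊗ b ⊗ c then every fibre of T is a multiple of the corresponding factor, so read the factors off the fibres through the nonzero entry T[0,0,1] = -12.
The mode-1 fibre T[:,0,1] = [-12, 0] gives a = [1, 0] (primitive direction); the mode-2 fibre T[0,:,1] = [-12, 6] gives b = [2, -1]; then c[k] = T[0,0,k] / (a[0]·b[0]) = [0, -12] / 2 = [0, -6].
Expanding [1, 0] ⊗ [2, -1] ⊗ [0, -6] reproduces all 8 entries of T, so T = [1, 0] ⊗ [2, -1] ⊗ [0, -6] and rank(T) ≤ 1.
Equivalently every frontal slice T[:,:,k] is c[k] times the rank-1 matrix [1, 0] ⊗ [2, -1]. So T has rank 1 (it is nonzero).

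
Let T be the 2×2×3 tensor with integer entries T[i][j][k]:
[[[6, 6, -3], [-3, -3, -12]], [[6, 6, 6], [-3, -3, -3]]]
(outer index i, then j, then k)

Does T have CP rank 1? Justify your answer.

No

The mode-3 unfolding of T (rows indexed by k, columns by (i,j) = (0,0), (0,1), (1,0), (1,1)) is [[6, -3, 6, -3], [6, -3, 6, -3], [-3, -12, 6, -3]].
There the 2×2 minor on rows k ∈ {0, 2}, columns (i,j) ∈ {(0,0), (0,1)} is det [[6, -3], [-3, -12]] = -81 ≠ 0, so this unfolding has rank ≥ 2; CP rank is at least every unfolding rank, so rank(T) ≥ 2.
In particular rank(T) ≥ 2 > 1, so T is not rank-1.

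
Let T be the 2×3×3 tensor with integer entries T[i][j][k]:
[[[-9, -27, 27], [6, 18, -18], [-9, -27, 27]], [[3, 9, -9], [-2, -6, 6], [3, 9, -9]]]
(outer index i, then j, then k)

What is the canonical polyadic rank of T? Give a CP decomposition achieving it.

Lower bound: T ≠ 0 (e.g. T[0,0,0] = -9), so rank(T) ≥ 1.
Upper bound: if T = a ∘ b ∘ c then every fibre of T is a multiple of the corresponding factor, so read the factors off the fibres through the nonzero entry T[0,0,0] = -9.
The mode-1 fibre T[:,0,0] = [-9, 3] gives a = (3, -1) (primitive direction); the mode-2 fibre T[0,:,0] = [-9, 6, -9] gives b = (3, -2, 3); then c[k] = T[0,0,k] / (a[0]·b[0]) = [-9, -27, 27] / 9 = (-1, -3, 3).
Expanding (3, -1) ∘ (3, -2, 3) ∘ (-1, -3, 3) reproduces all 18 entries of T, so T = (3, -1) ∘ (3, -2, 3) ∘ (-1, -3, 3) and rank(T) ≤ 1.
These bounds meet, so rank(T) = 1.
Check entry T[0,2,2] = 27: (3)·(3)·(3) = 27.

rank(T) = 1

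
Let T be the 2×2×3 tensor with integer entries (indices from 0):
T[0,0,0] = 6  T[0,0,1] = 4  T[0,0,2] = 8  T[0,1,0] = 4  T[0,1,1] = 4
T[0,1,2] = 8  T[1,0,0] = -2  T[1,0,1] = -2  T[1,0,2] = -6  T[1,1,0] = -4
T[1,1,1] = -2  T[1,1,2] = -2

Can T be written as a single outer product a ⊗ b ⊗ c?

No

The mode-3 unfolding of T (rows indexed by k, columns by (i,j) = (0,0), (0,1), (1,0), (1,1)) is [[6, 4, -2, -4], [4, 4, -2, -2], [8, 8, -6, -2]].
There the 3×3 minor on rows k ∈ {0, 1, 2}, columns (i,j) ∈ {(0,0), (0,1), (1,0)} is det [[6, 4, -2], [4, 4, -2], [8, 8, -6]] = -16 ≠ 0, so this unfolding has rank ≥ 3; CP rank is at least every unfolding rank, so rank(T) ≥ 3.
In particular rank(T) ≥ 3 > 1, so T is not rank-1.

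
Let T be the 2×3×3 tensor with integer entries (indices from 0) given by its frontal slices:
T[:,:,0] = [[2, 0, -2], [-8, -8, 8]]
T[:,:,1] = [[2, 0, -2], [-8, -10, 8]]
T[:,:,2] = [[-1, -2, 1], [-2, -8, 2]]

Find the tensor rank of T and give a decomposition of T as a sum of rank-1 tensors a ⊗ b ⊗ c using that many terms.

rank(T) = 3

Lower bound: the mode-3 unfolding of T (rows indexed by k, columns by (i,j) = (0,0), (0,1), (0,2), (1,0), (1,1), (1,2)) is [[2, 0, -2, -8, -8, 8], [2, 0, -2, -8, -10, 8], [-1, -2, 1, -2, -8, 2]].
There the 3×3 minor on rows k ∈ {0, 1, 2}, columns (i,j) ∈ {(0,0), (0,1), (1,1)} is det [[2, 0, -8], [2, 0, -10], [-1, -2, -8]] = -8 ≠ 0, so this unfolding has rank ≥ 3; CP rank is at least every unfolding rank, so rank(T) ≥ 3. (This is only a lower bound: in general the CP rank may exceed every unfolding rank, so we still need to exhibit 3 rank-1 terms summing to T.)
Upper bound: T is a sum of 3 rank-1 terms, T = (0, 1) ⊗ (0, 1, 0) ⊗ (4, 2, -4) + (1, -1) ⊗ (1, 1, -1) ⊗ (4, 4, 0) + (1, 2) ⊗ (1, 2, -1) ⊗ (-2, -2, -1) (written with every a and b primitive with positive leading entry and the scale carried by c; CP decompositions are not unique, and this one is verified by expanding entrywise), so rank(T) ≤ 3.
These bounds meet, so rank(T) = 3.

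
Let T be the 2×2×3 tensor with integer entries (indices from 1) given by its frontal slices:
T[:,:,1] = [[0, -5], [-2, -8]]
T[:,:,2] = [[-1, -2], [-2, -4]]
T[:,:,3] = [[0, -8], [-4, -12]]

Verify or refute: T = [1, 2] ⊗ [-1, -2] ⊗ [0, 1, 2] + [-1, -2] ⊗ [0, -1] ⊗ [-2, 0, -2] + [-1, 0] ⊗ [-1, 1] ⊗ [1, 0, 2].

No

Reconstruct entry (1,1,1) from the claimed factors: Σₗ aₗ[1]bₗ[1]cₗ[1] = (1)·(-1)·(0) + (-1)·(0)·(-2) + (-1)·(-1)·(1) = 1, but T[1,1,1] = 0. The claim is false.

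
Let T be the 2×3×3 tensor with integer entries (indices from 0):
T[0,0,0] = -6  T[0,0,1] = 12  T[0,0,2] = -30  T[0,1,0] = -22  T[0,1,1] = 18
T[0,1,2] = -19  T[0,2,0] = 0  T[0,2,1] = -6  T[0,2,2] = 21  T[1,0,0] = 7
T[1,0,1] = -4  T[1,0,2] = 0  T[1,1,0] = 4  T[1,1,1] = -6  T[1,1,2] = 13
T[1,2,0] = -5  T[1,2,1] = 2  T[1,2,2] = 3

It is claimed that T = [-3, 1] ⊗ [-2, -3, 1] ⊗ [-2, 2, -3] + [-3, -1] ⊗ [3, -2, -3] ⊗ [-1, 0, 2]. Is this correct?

No

Reconstruct entry (0,0,0) from the claimed factors: Σₗ aₗ[0]bₗ[0]cₗ[0] = (-3)·(-2)·(-2) + (-3)·(3)·(-1) = -3, but T[0,0,0] = -6. The claim is false.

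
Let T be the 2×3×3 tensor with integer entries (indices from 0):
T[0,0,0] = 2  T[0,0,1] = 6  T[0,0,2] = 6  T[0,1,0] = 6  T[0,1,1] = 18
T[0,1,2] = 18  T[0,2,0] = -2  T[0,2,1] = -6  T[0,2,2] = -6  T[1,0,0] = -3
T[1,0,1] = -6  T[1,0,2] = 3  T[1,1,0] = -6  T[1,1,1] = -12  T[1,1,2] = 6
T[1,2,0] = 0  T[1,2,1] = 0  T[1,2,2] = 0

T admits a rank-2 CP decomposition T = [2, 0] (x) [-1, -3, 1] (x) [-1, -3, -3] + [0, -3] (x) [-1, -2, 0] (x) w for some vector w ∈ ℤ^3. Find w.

w = [-1, -2, 1]

Subtract the known terms from T to get the rank-1 residual R = [0, -3] (x) [-1, -2, 0] (x) w, so R[i,j,k] = a[i]·b[j]·w[k]. Pick indices with nonzero a[1]·b[0] = (-3)·(-1) = 3. Only the fibre through (1,0,·) is needed: R[1,0,:] = T[1,0,:] − Σₗ aₗ[1]bₗ[0]cₗ = [-3, -6, 3] − (0)·(-1)·[-1, -3, -3] = [-3, -6, 3]. Then w[k] = R[1,0,k] / 3 for each k, giving w = [-3, -6, 3] / 3 = [-1, -2, 1].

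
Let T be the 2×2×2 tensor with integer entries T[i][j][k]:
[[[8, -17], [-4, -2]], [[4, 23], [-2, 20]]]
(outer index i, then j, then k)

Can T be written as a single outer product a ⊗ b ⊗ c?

No

The mode-2 unfolding of T (rows indexed by j, columns by (i,k) = (0,0), (0,1), (1,0), (1,1)) is [[8, -17, 4, 23], [-4, -2, -2, 20]].
There the 2×2 minor on rows j ∈ {0, 1}, columns (i,k) ∈ {(0,0), (0,1)} is det [[8, -17], [-4, -2]] = -84 ≠ 0, so this unfolding has rank ≥ 2; CP rank is at least every unfolding rank, so rank(T) ≥ 2.
In particular rank(T) ≥ 2 > 1, so T is not rank-1.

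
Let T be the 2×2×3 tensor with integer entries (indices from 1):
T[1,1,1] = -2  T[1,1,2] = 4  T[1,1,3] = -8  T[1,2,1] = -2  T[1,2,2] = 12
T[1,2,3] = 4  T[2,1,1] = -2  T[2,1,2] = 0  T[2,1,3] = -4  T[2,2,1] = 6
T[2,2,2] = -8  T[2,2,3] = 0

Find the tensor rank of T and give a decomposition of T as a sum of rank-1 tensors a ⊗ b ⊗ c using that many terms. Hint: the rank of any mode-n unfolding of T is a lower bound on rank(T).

rank(T) = 3

Lower bound: in the mode-3 unfolding of T (rows indexed by k, columns by (i,j)) the 3×3 minor on rows k ∈ {1, 2, 3}, columns (i,j) ∈ {(1,1), (1,2), (2,1)} is det [[-2, -2, -2], [4, 12, 0], [-8, 4, -4]] = -160 ≠ 0, so that unfolding has rank ≥ 3 and hence rank(T) ≥ 3 (CP rank is at least every unfolding rank, though it can be larger).
Upper bound: T is a sum of 3 rank-1 terms, T = (1, -1) ⊗ (0, 1) ⊗ (-4, 8, 4) + (1, 0) ⊗ (1, 1) ⊗ (0, 4, -4) + (1, 1) ⊗ (1, -1) ⊗ (-2, 0, -4) (written with every a and b primitive with positive leading entry and the scale carried by c; CP decompositions are not unique, and this one is verified by expanding entrywise), so rank(T) ≤ 3.
These bounds meet, so rank(T) = 3.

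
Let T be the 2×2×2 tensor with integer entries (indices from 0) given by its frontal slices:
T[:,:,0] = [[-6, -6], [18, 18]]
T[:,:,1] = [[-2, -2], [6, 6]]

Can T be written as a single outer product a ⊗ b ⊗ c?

If T = a ⊗ b ⊗ c then every fibre of T is a multiple of the corresponding factor, so read the factors off the fibres through the nonzero entry T[0,0,0] = -6.
The mode-1 fibre T[:,0,0] = [-6, 18] gives a = [1, -3] (primitive direction); the mode-2 fibre T[0,:,0] = [-6, -6] gives b = [1, 1]; then c[k] = T[0,0,k] / (a[0]·b[0]) = [-6, -2] / 1 = [-6, -2].
Expanding [1, -3] ⊗ [1, 1] ⊗ [-6, -2] reproduces all 8 entries of T, so T = [1, -3] ⊗ [1, 1] ⊗ [-6, -2] and rank(T) ≤ 1.
Equivalently every frontal slice T[:,:,k] is c[k] times the rank-1 matrix [1, -3] ⊗ [1, 1]. So T has rank 1 (it is nonzero).

Yes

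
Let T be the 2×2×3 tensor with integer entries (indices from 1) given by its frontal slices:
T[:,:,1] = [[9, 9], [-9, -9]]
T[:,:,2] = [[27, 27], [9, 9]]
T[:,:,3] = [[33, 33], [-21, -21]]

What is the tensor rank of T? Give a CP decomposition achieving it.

Lower bound: the mode-1 unfolding of T (rows indexed by i, columns by (j,k) = (1,1), (1,2), (1,3), (2,1), (2,2), (2,3)) is [[9, 27, 33, 9, 27, 33], [-9, 9, -21, -9, 9, -21]].
There the 2×2 minor on rows i ∈ {1, 2}, columns (j,k) ∈ {(1,1), (1,2)} is det [[9, 27], [-9, 9]] = 324 ≠ 0, so this unfolding has rank ≥ 2; CP rank is at least every unfolding rank, so rank(T) ≥ 2. (This is only a lower bound: in general the CP rank may exceed every unfolding rank, so we still need to exhibit 2 rank-1 terms summing to T.)
Upper bound — finding two terms. Every mode-2 slice of T is a multiple of one matrix: T[:,j,:] = b[j]·M with b = [1, 1] and M = [[9, 27, 33], [-9, 9, -21]] (rows indexed by i, columns by k). So it suffices to write M as a sum of two rank-1 matrices.
Splitting M by its rows (i = 1, 2), M = [1, 0][9, 27, 33]ᵀ + [0, 1][-9, 9, -21]ᵀ.
Hence T = [1, 0] ⊗ [1, 1] ⊗ [9, 27, 33] + [0, 1] ⊗ [1, 1] ⊗ [-9, 9, -21], so rank(T) ≤ 2.
These bounds meet, so rank(T) = 2.

rank(T) = 2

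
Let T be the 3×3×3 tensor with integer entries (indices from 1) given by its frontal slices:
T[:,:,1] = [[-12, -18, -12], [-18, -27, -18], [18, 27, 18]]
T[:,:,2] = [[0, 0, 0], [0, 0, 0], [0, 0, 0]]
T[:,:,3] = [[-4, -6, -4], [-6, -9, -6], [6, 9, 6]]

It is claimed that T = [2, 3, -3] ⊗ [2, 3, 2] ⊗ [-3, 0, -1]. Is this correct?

Yes

Reconstruct entrywise from the claimed factors. For example, T[2,3,2] = 0 and Σₗ aₗ[2]bₗ[3]cₗ[2] = (3)·(2)·(0) = 0; checking all 27 entries, every one matches. The claim holds.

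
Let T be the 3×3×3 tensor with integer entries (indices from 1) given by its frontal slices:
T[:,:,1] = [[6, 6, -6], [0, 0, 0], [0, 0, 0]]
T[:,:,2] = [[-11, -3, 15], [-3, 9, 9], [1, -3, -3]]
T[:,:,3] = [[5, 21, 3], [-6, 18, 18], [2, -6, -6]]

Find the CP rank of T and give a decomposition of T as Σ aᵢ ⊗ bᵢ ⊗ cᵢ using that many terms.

rank(T) = 2

Lower bound: the mode-1 unfolding of T (rows indexed by i, columns by (j,k) = (1,1), (1,2), (1,3), (2,1), (2,2), (2,3), (3,1), (3,2), (3,3)) is [[6, -11, 5, 6, -3, 21, -6, 15, 3], [0, -3, -6, 0, 9, 18, 0, 9, 18], [0, 1, 2, 0, -3, -6, 0, -3, -6]].
There the 2×2 minor on rows i ∈ {1, 2}, columns (j,k) ∈ {(1,1), (1,2)} is det [[6, -11], [0, -3]] = -18 ≠ 0, so this unfolding has rank ≥ 2; CP rank is at least every unfolding rank, so rank(T) ≥ 2. (Flattening ranks never certify an upper bound on CP rank; for that we must actually write T with 2 rank-1 terms.)
Upper bound — finding two terms. Write S_k = T[:,:,k] for the frontal slices: S₁ = [[6, 6, -6], [0, 0, 0], [0, 0, 0]], S₂ = [[-11, -3, 15], [-3, 9, 9], [1, -3, -3]], S₃ = [[5, 21, 3], [-6, 18, 18], [2, -6, -6]].
If T = a₁ ⊗ b₁ ⊗ c₁ + a₂ ⊗ b₂ ⊗ c₂ then each S_k = c₁[k]·a₁b₁ᵀ + c₂[k]·a₂b₂ᵀ. S₁ and S₂ are linearly independent, so a₁b₁ᵀ and a₂b₂ᵀ must span the same plane of matrices: they are the rank-1 matrices of the form x·S₁ + y·S₂.
The 2×2 minor of x·S₁ + y·S₂ on rows {1,2}, columns {1,2} is 72·xy − 108·y² = 36·(2·x − 3·y)(y), vanishing at (x:y) = (3:2) and (1:0).
M₁ = 3·S₁ + 2·S₂ = [[-4, 12, 12], [-6, 18, 18], [2, -6, -6]] = (-2)·[2, 3, -1][1, -3, -3]ᵀ and M₂ = S₁ = [[6, 6, -6], [0, 0, 0], [0, 0, 0]] = 6·[1, 0, 0][1, 1, -1]ᵀ, so take a₁ = [2, 3, -1], b₁ = [1, -3, -3], a₂ = [1, 0, 0], b₂ = [1, 1, -1].
Each slice is an integer combination of E₁ = a₁b₁ᵀ and E₂ = a₂b₂ᵀ: S₁ = 6·E₂, S₂ = −E₁ − 9·E₂, S₃ = −2·E₁ + 9·E₂; reading off coefficients, c₁ = [0, -1, -2] and c₂ = [6, -9, 9].
Hence T = [2, 3, -1] ⊗ [1, -3, -3] ⊗ [0, -1, -2] + [1, 0, 0] ⊗ [1, 1, -1] ⊗ [6, -9, 9], so rank(T) ≤ 2.
These bounds meet, so rank(T) = 2.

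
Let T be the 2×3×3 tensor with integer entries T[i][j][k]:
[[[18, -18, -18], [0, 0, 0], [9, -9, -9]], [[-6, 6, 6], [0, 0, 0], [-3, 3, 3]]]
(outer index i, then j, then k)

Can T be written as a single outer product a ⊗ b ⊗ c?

If T = a ⊗ b ⊗ c then every fibre of T is a multiple of the corresponding factor, so read the factors off the fibres through the nonzero entry T[0,0,0] = 18.
The mode-1 fibre T[:,0,0] = [18, -6] gives a = (3, -1) (primitive direction); the mode-2 fibre T[0,:,0] = [18, 0, 9] gives b = (2, 0, 1); then c[k] = T[0,0,k] / (a[0]·b[0]) = [18, -18, -18] / 6 = (3, -3, -3).
Expanding (3, -1) ⊗ (2, 0, 1) ⊗ (3, -3, -3) reproduces all 18 entries of T, so T = (3, -1) ⊗ (2, 0, 1) ⊗ (3, -3, -3) and rank(T) ≤ 1.
Equivalently every frontal slice T[:,:,k] is c[k] times the rank-1 matrix (3, -1) ⊗ (2, 0, 1). So T has rank 1 (it is nonzero).

Yes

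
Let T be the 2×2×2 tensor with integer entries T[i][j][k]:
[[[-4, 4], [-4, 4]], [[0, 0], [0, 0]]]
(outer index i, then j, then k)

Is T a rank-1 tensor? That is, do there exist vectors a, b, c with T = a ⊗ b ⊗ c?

If T = a ⊗ b ⊗ c then every fibre of T is a multiple of the corresponding factor, so read the factors off the fibres through the nonzero entry T[0,0,0] = -4.
The mode-1 fibre T[:,0,0] = [-4, 0] gives a = [1, 0] (primitive direction); the mode-2 fibre T[0,:,0] = [-4, -4] gives b = [1, 1]; then c[k] = T[0,0,k] / (a[0]·b[0]) = [-4, 4] / 1 = [-4, 4].
Expanding [1, 0] ⊗ [1, 1] ⊗ [-4, 4] reproduces all 8 entries of T, so T = [1, 0] ⊗ [1, 1] ⊗ [-4, 4] and rank(T) ≤ 1.
Equivalently every frontal slice T[:,:,k] is c[k] times the rank-1 matrix [1, 0] ⊗ [1, 1]. So T has rank 1 (it is nonzero).

Yes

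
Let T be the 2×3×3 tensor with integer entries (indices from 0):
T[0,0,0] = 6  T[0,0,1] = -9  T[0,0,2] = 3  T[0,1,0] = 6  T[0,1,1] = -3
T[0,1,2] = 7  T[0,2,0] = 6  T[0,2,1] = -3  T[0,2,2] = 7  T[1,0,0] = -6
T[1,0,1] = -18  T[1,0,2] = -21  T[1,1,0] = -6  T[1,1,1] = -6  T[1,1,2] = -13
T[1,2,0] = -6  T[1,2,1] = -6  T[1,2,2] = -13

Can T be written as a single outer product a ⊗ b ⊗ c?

No

The mode-3 unfolding of T (rows indexed by k, columns by (i,j) = (0,0), (0,1), (0,2), (1,0), (1,1), (1,2)) is [[6, 6, 6, -6, -6, -6], [-9, -3, -3, -18, -6, -6], [3, 7, 7, -21, -13, -13]].
There the 2×2 minor on rows k ∈ {0, 1}, columns (i,j) ∈ {(0,0), (0,1)} is det [[6, 6], [-9, -3]] = 36 ≠ 0, so this unfolding has rank ≥ 2; CP rank is at least every unfolding rank, so rank(T) ≥ 2.
In particular rank(T) ≥ 2 > 1, so T is not rank-1.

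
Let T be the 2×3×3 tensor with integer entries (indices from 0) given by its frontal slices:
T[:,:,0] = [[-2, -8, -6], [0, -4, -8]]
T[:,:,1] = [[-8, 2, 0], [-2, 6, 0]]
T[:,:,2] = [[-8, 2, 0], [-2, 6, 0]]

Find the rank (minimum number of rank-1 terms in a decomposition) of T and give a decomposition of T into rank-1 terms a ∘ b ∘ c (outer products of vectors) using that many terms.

Lower bound: the mode-2 unfolding of T (rows indexed by j, columns by (i,k) = (0,0), (0,1), (0,2), (1,0), (1,1), (1,2)) is [[-2, -8, -8, 0, -2, -2], [-8, 2, 2, -4, 6, 6], [-6, 0, 0, -8, 0, 0]].
There the 3×3 minor on rows j ∈ {0, 1, 2}, columns (i,k) ∈ {(0,0), (0,1), (1,0)} is det [[-2, -8, 0], [-8, 2, -4], [-6, 0, -8]] = 352 ≠ 0, so this unfolding has rank ≥ 3; CP rank is at least every unfolding rank, so rank(T) ≥ 3. (Unfolding ranks only ever bound the CP rank from below — rank(T) can be strictly larger than all of them — so the matching upper bound has to come from an explicit 3-term decomposition.)
Upper bound: T is a sum of 3 rank-1 terms, T = [1, 0] ∘ [1, 2, -1] ∘ [-2, -4, -4] + [1, 1] ∘ [0, 1, 2] ∘ [-4, 2, 2] + [2, 1] ∘ [1, -2, 2] ∘ [0, -2, -2] (one valid choice — decompositions are not unique — normalised so each a, b is primitive with positive first nonzero entry; check it by expanding all entries), so rank(T) ≤ 3.
These bounds meet, so rank(T) = 3.

rank(T) = 3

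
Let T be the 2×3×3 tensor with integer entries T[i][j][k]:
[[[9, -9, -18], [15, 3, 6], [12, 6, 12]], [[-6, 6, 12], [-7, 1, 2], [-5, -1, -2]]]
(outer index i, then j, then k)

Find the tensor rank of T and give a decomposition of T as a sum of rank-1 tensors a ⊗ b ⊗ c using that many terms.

rank(T) = 2

Lower bound: the mode-1 unfolding of T (rows indexed by i, columns by (j,k) = (0,0), (0,1), (0,2), (1,0), (1,1), (1,2), (2,0), (2,1), (2,2)) is [[9, -9, -18, 15, 3, 6, 12, 6, 12], [-6, 6, 12, -7, 1, 2, -5, -1, -2]].
There the 2×2 minor on rows i ∈ {0, 1}, columns (j,k) ∈ {(0,0), (1,0)} is det [[9, 15], [-6, -7]] = 27 ≠ 0, so this unfolding has rank ≥ 2; CP rank is at least every unfolding rank, so rank(T) ≥ 2. (Unfolding ranks only ever bound the CP rank from below — rank(T) can be strictly larger than all of them — so the matching upper bound has to come from an explicit 2-term decomposition.)
Upper bound — finding two terms. Write S_k = T[:,:,k] for the frontal slices: S₀ = [[9, 15, 12], [-6, -7, -5]], S₁ = [[-9, 3, 6], [6, 1, -1]], S₂ = [[-18, 6, 12], [12, 2, -2]].
If T = a₁ ⊗ b₁ ⊗ c₁ + a₂ ⊗ b₂ ⊗ c₂ then each S_k = c₁[k]·a₁b₁ᵀ + c₂[k]·a₂b₂ᵀ. S₀ and S₁ are linearly independent, so a₁b₁ᵀ and a₂b₂ᵀ must span the same plane of matrices: they are the rank-1 matrices of the form x·S₀ + y·S₁.
The 2×2 minor of x·S₀ + y·S₁ on rows {0,1}, columns {0,1} is 27·x² − 27·y² = 27·(x − y)(x + y), vanishing at (x:y) = (1:1) and (1:-1).
M₁ = S₀ + S₁ = [[0, 18, 18], [0, -6, -6]] = 6·[3, -1][0, 1, 1]ᵀ and M₂ = S₀ − S₁ = [[18, 12, 6], [-12, -8, -4]] = 2·[3, -2][3, 2, 1]ᵀ, so take a₁ = [3, -1], b₁ = [0, 1, 1], a₂ = [3, -2], b₂ = [3, 2, 1].
Each slice is an integer combination of E₁ = a₁b₁ᵀ and E₂ = a₂b₂ᵀ: S₀ = 3·E₁ + E₂, S₁ = 3·E₁ − E₂, S₂ = 6·E₁ − 2·E₂; reading off coefficients, c₁ = [3, 3, 6] and c₂ = [1, -1, -2].
Hence T = [3, -1] ⊗ [0, 1, 1] ⊗ [3, 3, 6] + [3, -2] ⊗ [3, 2, 1] ⊗ [1, -1, -2], so rank(T) ≤ 2.
These bounds meet, so rank(T) = 2.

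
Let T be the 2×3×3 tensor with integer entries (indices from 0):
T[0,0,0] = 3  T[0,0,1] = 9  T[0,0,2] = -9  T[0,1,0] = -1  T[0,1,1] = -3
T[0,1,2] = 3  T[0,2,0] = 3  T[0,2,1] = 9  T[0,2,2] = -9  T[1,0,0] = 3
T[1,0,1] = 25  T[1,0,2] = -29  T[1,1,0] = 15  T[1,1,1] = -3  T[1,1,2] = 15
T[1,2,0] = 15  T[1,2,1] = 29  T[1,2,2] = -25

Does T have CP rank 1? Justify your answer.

The mode-1 unfolding of T (rows indexed by i, columns by (j,k) = (0,0), (0,1), (0,2), (1,0), (1,1), (1,2), (2,0), (2,1), (2,2)) is [[3, 9, -9, -1, -3, 3, 3, 9, -9], [3, 25, -29, 15, -3, 15, 15, 29, -25]].
There the 2×2 minor on rows i ∈ {0, 1}, columns (j,k) ∈ {(0,0), (0,1)} is det [[3, 9], [3, 25]] = 48 ≠ 0, so this unfolding has rank ≥ 2; CP rank is at least every unfolding rank, so rank(T) ≥ 2.
In particular rank(T) ≥ 2 > 1, so T is not rank-1.

No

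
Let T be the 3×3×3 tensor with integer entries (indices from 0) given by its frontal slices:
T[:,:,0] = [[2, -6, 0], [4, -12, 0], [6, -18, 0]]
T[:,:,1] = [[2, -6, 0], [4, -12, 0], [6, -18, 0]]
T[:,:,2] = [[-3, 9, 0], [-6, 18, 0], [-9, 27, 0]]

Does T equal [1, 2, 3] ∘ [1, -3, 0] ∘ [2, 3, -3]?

Reconstruct entry (0,0,1) from the claimed factors: Σₗ aₗ[0]bₗ[0]cₗ[1] = (1)·(1)·(3) = 3, but T[0,0,1] = 2. The claim is false.

No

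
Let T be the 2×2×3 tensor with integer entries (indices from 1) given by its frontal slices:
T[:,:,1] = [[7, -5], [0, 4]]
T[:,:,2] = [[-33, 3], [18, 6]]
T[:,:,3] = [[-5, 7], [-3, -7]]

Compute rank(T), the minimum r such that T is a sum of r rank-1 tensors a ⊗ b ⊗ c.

2

Lower bound: the mode-1 unfolding of T (rows indexed by i, columns by (j,k) = (1,1), (1,2), (1,3), (2,1), (2,2), (2,3)) is [[7, -33, -5, -5, 3, 7], [0, 18, -3, 4, 6, -7]].
There the 2×2 minor on rows i ∈ {1, 2}, columns (j,k) ∈ {(1,1), (1,2)} is det [[7, -33], [0, 18]] = 126 ≠ 0, so this unfolding has rank ≥ 2; CP rank is at least every unfolding rank, so rank(T) ≥ 2. (Unfolding ranks only ever bound the CP rank from below — rank(T) can be strictly larger than all of them — so the matching upper bound has to come from an explicit 2-term decomposition.)
Upper bound — finding two terms. Write S_k = T[:,:,k] for the frontal slices: S₁ = [[7, -5], [0, 4]], S₂ = [[-33, 3], [18, 6]], S₃ = [[-5, 7], [-3, -7]].
If T = a₁ ⊗ b₁ ⊗ c₁ + a₂ ⊗ b₂ ⊗ c₂ then each S_k = c₁[k]·a₁b₁ᵀ + c₂[k]·a₂b₂ᵀ. S₁ and S₂ are linearly independent, so a₁b₁ᵀ and a₂b₂ᵀ must span the same plane of matrices: they are the rank-1 matrices of the form x·S₁ + y·S₂.
det(x·S₁ + y·S₂) is 28·x² − 252·y² = 28·(x − 3·y)(x + 3·y), vanishing at (x:y) = (3:1) and (3:-1).
M₁ = 3·S₁ + S₂ = [[-12, -12], [18, 18]] = (-6)·[2, -3][1, 1]ᵀ and M₂ = 3·S₁ − S₂ = [[54, -18], [-18, 6]] = 6·[3, -1][3, -1]ᵀ, so take a₁ = [2, -3], b₁ = [1, 1], a₂ = [3, -1], b₂ = [3, -1].
Each slice is an integer combination of E₁ = a₁b₁ᵀ and E₂ = a₂b₂ᵀ: S₁ = −E₁ + E₂, S₂ = −3·E₁ − 3·E₂, S₃ = 2·E₁ − E₂; reading off coefficients, c₁ = [-1, -3, 2] and c₂ = [1, -3, -1].
Hence T = [2, -3] ⊗ [1, 1] ⊗ [-1, -3, 2] + [3, -1] ⊗ [3, -1] ⊗ [1, -3, -1], so rank(T) ≤ 2.
These bounds meet, so rank(T) = 2.
Check entry T[1,1,3] = -5: (2)·(1)·(2) + (3)·(3)·(-1) = -5.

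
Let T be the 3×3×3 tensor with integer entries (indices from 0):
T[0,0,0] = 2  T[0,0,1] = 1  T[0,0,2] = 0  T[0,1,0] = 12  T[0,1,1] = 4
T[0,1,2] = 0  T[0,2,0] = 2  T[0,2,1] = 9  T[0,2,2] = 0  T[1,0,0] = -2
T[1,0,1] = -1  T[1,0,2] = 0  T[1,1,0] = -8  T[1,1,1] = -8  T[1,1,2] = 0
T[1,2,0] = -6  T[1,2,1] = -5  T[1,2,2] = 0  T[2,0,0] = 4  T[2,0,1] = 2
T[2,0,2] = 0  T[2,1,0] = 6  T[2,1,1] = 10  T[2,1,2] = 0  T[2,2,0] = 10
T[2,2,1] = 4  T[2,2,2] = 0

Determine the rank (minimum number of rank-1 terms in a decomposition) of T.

Lower bound: the mode-2 unfolding of T (rows indexed by j, columns by (i,k) = (0,0), (0,1), (0,2), (1,0), (1,1), (1,2), (2,0), (2,1), (2,2)) is [[2, 1, 0, -2, -1, 0, 4, 2, 0], [12, 4, 0, -8, -8, 0, 6, 10, 0], [2, 9, 0, -6, -5, 0, 10, 4, 0]].
There the 3×3 minor on rows j ∈ {0, 1, 2}, columns (i,k) ∈ {(0,0), (0,1), (1,0)} is det [[2, 1, -2], [12, 4, -8], [2, 9, -6]] = -48 ≠ 0, so this unfolding has rank ≥ 3; CP rank is at least every unfolding rank, so rank(T) ≥ 3. (Flattening ranks never certify an upper bound on CP rank; for that we must actually write T with 3 rank-1 terms.)
Upper bound: T is a sum of 3 rank-1 terms, T = [1, -1, 1] (x) [0, 2, 1] (x) [4, 4, 0] + [1, -1, 2] (x) [1, 0, 1] (x) [2, 1, 0] + [2, 0, -1] (x) [0, 1, -1] (x) [2, -2, 0] (one valid choice — decompositions are not unique — normalised so each a, b is primitive with positive first nonzero entry; check it by expanding all entries), so rank(T) ≤ 3.
These bounds meet, so rank(T) = 3.

3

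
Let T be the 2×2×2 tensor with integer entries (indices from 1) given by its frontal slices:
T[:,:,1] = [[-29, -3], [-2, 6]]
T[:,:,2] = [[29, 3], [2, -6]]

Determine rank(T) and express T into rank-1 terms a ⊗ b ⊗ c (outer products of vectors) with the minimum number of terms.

Lower bound: the mode-2 unfolding of T (rows indexed by j, columns by (i,k) = (1,1), (1,2), (2,1), (2,2)) is [[-29, 29, -2, 2], [-3, 3, 6, -6]].
There the 2×2 minor on rows j ∈ {1, 2}, columns (i,k) ∈ {(1,1), (2,1)} is det [[-29, -2], [-3, 6]] = -180 ≠ 0, so this unfolding has rank ≥ 2; CP rank is at least every unfolding rank, so rank(T) ≥ 2. (Flattening ranks never certify an upper bound on CP rank; for that we must actually write T with 2 rank-1 terms.)
Upper bound — finding two terms. Every mode-3 slice of T is a multiple of one matrix: T[:,:,k] = c[k]·M with c = [1, -1] and M = [[-29, -3], [-2, 6]] (rows indexed by i, columns by j). So it suffices to write M as a sum of two rank-1 matrices.
Splitting M by its rows (i = 1, 2), M = [1, 0][-29, -3]ᵀ + [0, 1][-2, 6]ᵀ.
Hence T = [1, 0] ⊗ [-29, -3] ⊗ [1, -1] + [0, 1] ⊗ [-2, 6] ⊗ [1, -1], so rank(T) ≤ 2.
These bounds meet, so rank(T) = 2.
Check entry T[1,2,1] = -3: (1)·(-3)·(1) + (0)·(6)·(1) = -3.

rank(T) = 2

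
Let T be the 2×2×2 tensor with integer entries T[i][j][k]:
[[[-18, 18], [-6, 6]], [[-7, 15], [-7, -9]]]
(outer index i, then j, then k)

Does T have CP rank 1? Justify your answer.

No

The mode-2 unfolding of T (rows indexed by j, columns by (i,k) = (0,0), (0,1), (1,0), (1,1)) is [[-18, 18, -7, 15], [-6, 6, -7, -9]].
There the 2×2 minor on rows j ∈ {0, 1}, columns (i,k) ∈ {(0,0), (1,0)} is det [[-18, -7], [-6, -7]] = 84 ≠ 0, so this unfolding has rank ≥ 2; CP rank is at least every unfolding rank, so rank(T) ≥ 2.
In particular rank(T) ≥ 2 > 1, so T is not rank-1.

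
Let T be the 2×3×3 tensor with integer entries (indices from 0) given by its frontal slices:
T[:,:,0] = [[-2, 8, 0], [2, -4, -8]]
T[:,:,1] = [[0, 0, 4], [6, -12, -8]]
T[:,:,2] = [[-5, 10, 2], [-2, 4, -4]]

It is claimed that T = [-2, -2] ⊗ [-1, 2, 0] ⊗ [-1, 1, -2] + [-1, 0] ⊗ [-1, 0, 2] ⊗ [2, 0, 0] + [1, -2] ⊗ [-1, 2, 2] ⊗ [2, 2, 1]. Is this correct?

Reconstruct entrywise from the claimed factors. For example, T[0,1,1] = 0 and Σₗ aₗ[0]bₗ[1]cₗ[1] = (-2)·(2)·(1) + (-1)·(0)·(0) + (1)·(2)·(2) = 0; checking all 18 entries, every one matches. The claim holds.

Yes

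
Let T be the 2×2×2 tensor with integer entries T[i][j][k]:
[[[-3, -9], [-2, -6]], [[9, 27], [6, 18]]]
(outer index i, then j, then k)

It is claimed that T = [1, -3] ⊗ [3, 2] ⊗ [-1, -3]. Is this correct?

Reconstruct entrywise from the claimed factors. For example, T[1,0,0] = 9 and Σₗ aₗ[1]bₗ[0]cₗ[0] = (-3)·(3)·(-1) = 9; checking all 8 entries, every one matches. The claim holds.

Yes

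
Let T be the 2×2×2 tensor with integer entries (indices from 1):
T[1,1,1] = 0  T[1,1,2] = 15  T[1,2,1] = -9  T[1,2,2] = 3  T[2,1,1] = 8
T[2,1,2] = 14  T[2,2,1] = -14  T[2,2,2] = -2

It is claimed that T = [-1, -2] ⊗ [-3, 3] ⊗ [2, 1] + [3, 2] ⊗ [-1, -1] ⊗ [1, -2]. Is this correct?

Reconstruct entry (1,1,1) from the claimed factors: Σₗ aₗ[1]bₗ[1]cₗ[1] = (-1)·(-3)·(2) + (3)·(-1)·(1) = 3, but T[1,1,1] = 0. The claim is false.

No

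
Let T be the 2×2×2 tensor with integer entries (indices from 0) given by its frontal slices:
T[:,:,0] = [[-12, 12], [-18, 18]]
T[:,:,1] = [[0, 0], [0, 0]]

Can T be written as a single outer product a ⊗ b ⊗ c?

If T = a ⊗ b ⊗ c then every fibre of T is a multiple of the corresponding factor, so read the factors off the fibres through the nonzero entry T[0,0,0] = -12.
The mode-1 fibre T[:,0,0] = [-12, -18] gives a = (2, 3) (primitive direction); the mode-2 fibre T[0,:,0] = [-12, 12] gives b = (1, -1); then c[k] = T[0,0,k] / (a[0]·b[0]) = [-12, 0] / 2 = (-6, 0).
Expanding (2, 3) ⊗ (1, -1) ⊗ (-6, 0) reproduces all 8 entries of T, so T = (2, 3) ⊗ (1, -1) ⊗ (-6, 0) and rank(T) ≤ 1.
Equivalently every frontal slice T[:,:,k] is c[k] times the rank-1 matrix (2, 3) ⊗ (1, -1). So T has rank 1 (it is nonzero).

Yes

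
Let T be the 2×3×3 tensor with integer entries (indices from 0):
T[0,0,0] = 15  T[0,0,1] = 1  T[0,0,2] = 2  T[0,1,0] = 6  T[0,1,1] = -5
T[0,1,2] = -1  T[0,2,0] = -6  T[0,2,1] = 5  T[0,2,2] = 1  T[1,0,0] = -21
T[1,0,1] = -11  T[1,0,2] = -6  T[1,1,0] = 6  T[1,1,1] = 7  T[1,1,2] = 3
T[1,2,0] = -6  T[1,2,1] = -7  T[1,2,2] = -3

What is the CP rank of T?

2

Lower bound: the mode-3 unfolding of T (rows indexed by k, columns by (i,j) = (0,0), (0,1), (0,2), (1,0), (1,1), (1,2)) is [[15, 6, -6, -21, 6, -6], [1, -5, 5, -11, 7, -7], [2, -1, 1, -6, 3, -3]].
There the 2×2 minor on rows k ∈ {0, 1}, columns (i,j) ∈ {(0,0), (0,1)} is det [[15, 6], [1, -5]] = -81 ≠ 0, so this unfolding has rank ≥ 2; CP rank is at least every unfolding rank, so rank(T) ≥ 2. (Flattening ranks never certify an upper bound on CP rank; for that we must actually write T with 2 rank-1 terms.)
Upper bound — finding two terms. Write S_k = T[:,:,k] for the frontal slices: S₀ = [[15, 6, -6], [-21, 6, -6]], S₁ = [[1, -5, 5], [-11, 7, -7]], S₂ = [[2, -1, 1], [-6, 3, -3]].
If T = a₁ ∘ b₁ ∘ c₁ + a₂ ∘ b₂ ∘ c₂ then each S_k = c₁[k]·a₁b₁ᵀ + c₂[k]·a₂b₂ᵀ. S₀ and S₁ are linearly independent, so a₁b₁ᵀ and a₂b₂ᵀ must span the same plane of matrices: they are the rank-1 matrices of the form x·S₀ + y·S₁.
The 2×2 minor of x·S₀ + y·S₁ on rows {0,1}, columns {0,1} is 216·x² + 72·xy − 48·y² = 24·(3·x + 2·y)(3·x − y), vanishing at (x:y) = (2:-3) and (1:3).
M₁ = 2·S₀ − 3·S₁ = [[27, 27, -27], [-9, -9, 9]] = 9·[3, -1][1, 1, -1]ᵀ and M₂ = S₀ + 3·S₁ = [[18, -9, 9], [-54, 27, -27]] = 9·[1, -3][2, -1, 1]ᵀ, so take a₁ = [3, -1], b₁ = [1, 1, -1], a₂ = [1, -3], b₂ = [2, -1, 1].
Each slice is an integer combination of E₁ = a₁b₁ᵀ and E₂ = a₂b₂ᵀ: S₀ = 3·E₁ + 3·E₂, S₁ = −E₁ + 2·E₂, S₂ = E₂; reading off coefficients, c₁ = [3, -1, 0] and c₂ = [3, 2, 1].
Hence T = [3, -1] ∘ [1, 1, -1] ∘ [3, -1, 0] + [1, -3] ∘ [2, -1, 1] ∘ [3, 2, 1], so rank(T) ≤ 2.
These bounds meet, so rank(T) = 2.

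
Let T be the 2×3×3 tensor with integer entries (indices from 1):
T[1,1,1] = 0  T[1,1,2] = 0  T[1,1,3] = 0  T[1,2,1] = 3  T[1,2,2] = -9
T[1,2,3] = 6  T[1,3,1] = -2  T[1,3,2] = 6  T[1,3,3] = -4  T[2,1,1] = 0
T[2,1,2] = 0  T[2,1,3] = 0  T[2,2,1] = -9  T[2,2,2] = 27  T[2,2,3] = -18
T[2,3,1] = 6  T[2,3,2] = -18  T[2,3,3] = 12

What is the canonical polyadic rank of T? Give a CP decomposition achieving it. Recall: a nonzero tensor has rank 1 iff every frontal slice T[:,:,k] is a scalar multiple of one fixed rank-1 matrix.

rank(T) = 1

Lower bound: T ≠ 0 (e.g. T[1,2,1] = 3), so rank(T) ≥ 1.
Upper bound: if T = a ⊗ b ⊗ c then every fibre of T is a multiple of the corresponding factor, so read the factors off the fibres through the nonzero entry T[1,2,1] = 3.
The mode-1 fibre T[:,2,1] = [3, -9] gives a = (1, -3) (primitive direction); the mode-2 fibre T[1,:,1] = [0, 3, -2] gives b = (0, 3, -2); then c[k] = T[1,2,k] / (a[1]·b[2]) = [3, -9, 6] / 3 = (1, -3, 2).
Expanding (1, -3) ⊗ (0, 3, -2) ⊗ (1, -3, 2) reproduces all 18 entries of T, so T = (1, -3) ⊗ (0, 3, -2) ⊗ (1, -3, 2) and rank(T) ≤ 1.
These bounds meet, so rank(T) = 1.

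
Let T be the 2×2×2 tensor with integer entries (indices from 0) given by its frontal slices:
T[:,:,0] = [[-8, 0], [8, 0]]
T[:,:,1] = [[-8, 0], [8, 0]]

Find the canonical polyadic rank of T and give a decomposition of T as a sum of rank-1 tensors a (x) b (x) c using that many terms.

rank(T) = 1

Lower bound: T ≠ 0 (e.g. T[0,0,0] = -8), so rank(T) ≥ 1.
Upper bound: if T = a (x) b (x) c then every fibre of T is a multiple of the corresponding factor, so read the factors off the fibres through the nonzero entry T[0,0,0] = -8.
The mode-1 fibre T[:,0,0] = [-8, 8] gives a = (1, -1) (primitive direction); the mode-2 fibre T[0,:,0] = [-8, 0] gives b = (1, 0); then c[k] = T[0,0,k] / (a[0]·b[0]) = [-8, -8] / 1 = (-8, -8).
Expanding (1, -1) (x) (1, 0) (x) (-8, -8) reproduces all 8 entries of T, so T = (1, -1) (x) (1, 0) (x) (-8, -8) and rank(T) ≤ 1.
These bounds meet, so rank(T) = 1.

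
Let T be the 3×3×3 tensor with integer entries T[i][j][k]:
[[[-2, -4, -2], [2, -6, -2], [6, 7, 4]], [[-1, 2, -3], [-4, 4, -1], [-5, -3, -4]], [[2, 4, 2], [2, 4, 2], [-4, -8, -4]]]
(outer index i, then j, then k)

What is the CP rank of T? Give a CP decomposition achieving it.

Lower bound: the mode-1 unfolding of T (rows indexed by i, columns by (j,k) = (0,0), (0,1), (0,2), (1,0), (1,1), (1,2), (2,0), (2,1), (2,2)) is [[-2, -4, -2, 2, -6, -2, 6, 7, 4], [-1, 2, -3, -4, 4, -1, -5, -3, -4], [2, 4, 2, 2, 4, 2, -4, -8, -4]].
There the 3×3 minor on rows i ∈ {0, 1, 2}, columns (j,k) ∈ {(0,0), (0,1), (1,0)} is det [[-2, -4, 2], [-1, 2, -4], [2, 4, 2]] = -32 ≠ 0, so this unfolding has rank ≥ 3; CP rank is at least every unfolding rank, so rank(T) ≥ 3. (This is only a lower bound: in general the CP rank may exceed every unfolding rank, so we still need to exhibit 3 rank-1 terms summing to T.)
Upper bound: T is a sum of 3 rank-1 terms, T = [0, 1, 0] ⊗ [2, 1, 1] ⊗ [-1, 0, -2] + [1, -1, 0] ⊗ [0, 2, 1] ⊗ [2, -1, 0] + [2, -1, -2] ⊗ [1, 1, -2] ⊗ [-1, -2, -1] (one valid choice — decompositions are not unique — normalised so each a, b is primitive with positive first nonzero entry; check it by expanding all entries), so rank(T) ≤ 3.
These bounds meet, so rank(T) = 3.

rank(T) = 3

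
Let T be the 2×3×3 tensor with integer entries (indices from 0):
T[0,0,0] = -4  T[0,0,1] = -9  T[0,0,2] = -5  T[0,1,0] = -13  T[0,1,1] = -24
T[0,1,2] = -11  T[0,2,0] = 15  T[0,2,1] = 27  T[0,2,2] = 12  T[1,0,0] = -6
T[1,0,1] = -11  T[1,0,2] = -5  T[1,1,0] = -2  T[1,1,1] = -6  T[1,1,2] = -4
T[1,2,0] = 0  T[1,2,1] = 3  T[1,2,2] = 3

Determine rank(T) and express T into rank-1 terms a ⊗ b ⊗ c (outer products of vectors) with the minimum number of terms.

Lower bound: the mode-1 unfolding of T (rows indexed by i, columns by (j,k) = (0,0), (0,1), (0,2), (1,0), (1,1), (1,2), (2,0), (2,1), (2,2)) is [[-4, -9, -5, -13, -24, -11, 15, 27, 12], [-6, -11, -5, -2, -6, -4, 0, 3, 3]].
There the 2×2 minor on rows i ∈ {0, 1}, columns (j,k) ∈ {(0,0), (0,1)} is det [[-4, -9], [-6, -11]] = -10 ≠ 0, so this unfolding has rank ≥ 2; CP rank is at least every unfolding rank, so rank(T) ≥ 2. (This is only a lower bound: in general the CP rank may exceed every unfolding rank, so we still need to exhibit 2 rank-1 terms summing to T.)
Upper bound — finding two terms. Write S_k = T[:,:,k] for the frontal slices: S₀ = [[-4, -13, 15], [-6, -2, 0]], S₁ = [[-9, -24, 27], [-11, -6, 3]], S₂ = [[-5, -11, 12], [-5, -4, 3]].
If T = a₁ ⊗ b₁ ⊗ c₁ + a₂ ⊗ b₂ ⊗ c₂ then each S_k = c₁[k]·a₁b₁ᵀ + c₂[k]·a₂b₂ᵀ. S₀ and S₁ are linearly independent, so a₁b₁ᵀ and a₂b₂ᵀ must span the same plane of matrices: they are the rank-1 matrices of the form x·S₀ + y·S₁.
The 2×2 minor of x·S₀ + y·S₁ on rows {0,1}, columns {0,1} is −70·x² − 245·xy − 210·y² = (-35)·(2·x + 3·y)(x + 2·y), vanishing at (x:y) = (3:-2) and (2:-1).
M₁ = 3·S₀ − 2·S₁ = [[6, 9, -9], [4, 6, -6]] = (3, 2)(2, 3, -3)ᵀ and M₂ = 2·S₀ − S₁ = [[1, -2, 3], [-1, 2, -3]] = (1, -1)(1, -2, 3)ᵀ, so take a₁ = (3, 2), b₁ = (2, 3, -3), a₂ = (1, -1), b₂ = (1, -2, 3).
Each slice is an integer combination of E₁ = a₁b₁ᵀ and E₂ = a₂b₂ᵀ: S₀ = −E₁ + 2·E₂, S₁ = −2·E₁ + 3·E₂, S₂ = −E₁ + E₂; reading off coefficients, c₁ = (-1, -2, -1) and c₂ = (2, 3, 1).
Hence T = (3, 2) ⊗ (2, 3, -3) ⊗ (-1, -2, -1) + (1, -1) ⊗ (1, -2, 3) ⊗ (2, 3, 1), so rank(T) ≤ 2.
These bounds meet, so rank(T) = 2.

rank(T) = 2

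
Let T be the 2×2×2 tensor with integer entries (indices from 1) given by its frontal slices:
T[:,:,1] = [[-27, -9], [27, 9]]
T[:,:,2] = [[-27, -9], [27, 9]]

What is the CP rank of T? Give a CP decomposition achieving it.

Lower bound: T ≠ 0 (e.g. T[1,1,1] = -27), so rank(T) ≥ 1.
Upper bound: if T = a ⊗ b ⊗ c then every fibre of T is a multiple of the corresponding factor, so read the factors off the fibres through the nonzero entry T[1,1,1] = -27.
The mode-1 fibre T[:,1,1] = [-27, 27] gives a = [1, -1] (primitive direction); the mode-2 fibre T[1,:,1] = [-27, -9] gives b = [3, 1]; then c[k] = T[1,1,k] / (a[1]·b[1]) = [-27, -27] / 3 = [-9, -9].
Expanding [1, -1] ⊗ [3, 1] ⊗ [-9, -9] reproduces all 8 entries of T, so T = [1, -1] ⊗ [3, 1] ⊗ [-9, -9] and rank(T) ≤ 1.
These bounds meet, so rank(T) = 1.

rank(T) = 1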